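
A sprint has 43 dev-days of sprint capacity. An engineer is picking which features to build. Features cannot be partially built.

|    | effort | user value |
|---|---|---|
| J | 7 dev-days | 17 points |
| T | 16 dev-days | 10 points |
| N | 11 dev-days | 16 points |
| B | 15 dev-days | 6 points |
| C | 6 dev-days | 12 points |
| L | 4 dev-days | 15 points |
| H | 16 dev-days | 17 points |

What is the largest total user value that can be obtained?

66

This is a 0-1 knapsack instance.
Take J, N, B, C, and L: effort 7 + 11 + 15 + 6 + 4 = 43 ≤ 43, user value 17 + 16 + 6 + 12 + 15 = 66.
No other feasible combination does better.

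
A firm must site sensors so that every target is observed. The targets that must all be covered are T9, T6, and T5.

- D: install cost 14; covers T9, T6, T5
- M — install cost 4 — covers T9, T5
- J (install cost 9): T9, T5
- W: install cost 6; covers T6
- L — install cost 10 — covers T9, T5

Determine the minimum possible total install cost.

Choose M and W: together they cover T9, T6, T5 — every target.
Total install cost: 4 + 6 = 10.

10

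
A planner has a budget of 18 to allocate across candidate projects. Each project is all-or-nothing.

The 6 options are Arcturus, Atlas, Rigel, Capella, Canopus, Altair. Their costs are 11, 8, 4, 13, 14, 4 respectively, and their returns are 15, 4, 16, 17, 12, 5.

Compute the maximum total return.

33

Rigel + Capella: cost 4 + 13 = 17 ≤ 18, return 16 + 17 = 33.
Arcturus + Rigel: cost 11 + 4 = 15 ≤ 18, return 15 + 16 = 31.
Best is Rigel and Capella with total return 33.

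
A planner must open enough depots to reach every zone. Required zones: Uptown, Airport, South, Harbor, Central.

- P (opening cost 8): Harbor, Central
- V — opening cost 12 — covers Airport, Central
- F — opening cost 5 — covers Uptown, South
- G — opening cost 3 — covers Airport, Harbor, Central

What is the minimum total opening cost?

This is an integer covering problem.
Choose F and G: together they cover Uptown, Airport, South, Harbor, Central — every zone.
Total opening cost: 5 + 3 = 8.

8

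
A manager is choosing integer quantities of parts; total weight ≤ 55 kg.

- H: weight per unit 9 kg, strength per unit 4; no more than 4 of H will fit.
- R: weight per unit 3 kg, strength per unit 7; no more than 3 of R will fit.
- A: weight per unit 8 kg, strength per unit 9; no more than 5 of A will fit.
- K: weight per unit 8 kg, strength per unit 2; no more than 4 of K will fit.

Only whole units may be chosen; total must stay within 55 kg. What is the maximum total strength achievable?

66

This is a bounded integer knapsack.
R has the best ratio (7/3); taking only R gives at most 3×7 = 21 (stopped by the supply cap of 3).
Mixing does better — 3×R and 5×A: weight 49 ≤ 55, strength 3·7 + 5·9 = 66.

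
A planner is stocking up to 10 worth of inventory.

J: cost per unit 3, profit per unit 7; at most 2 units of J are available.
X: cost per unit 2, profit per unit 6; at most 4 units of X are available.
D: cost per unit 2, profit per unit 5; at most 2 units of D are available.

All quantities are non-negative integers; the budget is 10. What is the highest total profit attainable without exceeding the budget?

29

Take 4×X and 1×D: cost 10 ≤ 10, profit 4·6 + 1·5 = 29.
X has the best ratio (6/2) and is taken to its limit of 4; remaining capacity is filled optimally with the others.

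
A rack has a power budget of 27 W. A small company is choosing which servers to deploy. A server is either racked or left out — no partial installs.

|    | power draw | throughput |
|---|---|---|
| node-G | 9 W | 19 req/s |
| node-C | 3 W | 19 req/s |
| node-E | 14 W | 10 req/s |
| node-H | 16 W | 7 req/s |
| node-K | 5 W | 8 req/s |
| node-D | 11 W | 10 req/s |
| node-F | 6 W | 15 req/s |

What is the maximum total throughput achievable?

Allowing fractional choices, the relaxed optimum would be about 64.6, but servers are indivisible.
node-G + node-C + node-F: power draw 9 + 3 + 6 = 18 ≤ 27, throughput 19 + 19 + 15 = 53.
node-G + node-C + node-K + node-F: power draw 9 + 3 + 5 + 6 = 23 ≤ 27, throughput 19 + 19 + 8 + 15 = 61.
Best is node-G, node-C, node-K, and node-F with total throughput 61.

61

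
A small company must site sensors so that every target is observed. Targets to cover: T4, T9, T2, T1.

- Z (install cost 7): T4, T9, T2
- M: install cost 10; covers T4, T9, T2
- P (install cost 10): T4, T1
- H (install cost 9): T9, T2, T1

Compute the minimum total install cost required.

Choose Z and H: together they cover T4, T9, T2, T1 — every target.
Total install cost: 7 + 9 = 16.
No cover costs less than 16.

16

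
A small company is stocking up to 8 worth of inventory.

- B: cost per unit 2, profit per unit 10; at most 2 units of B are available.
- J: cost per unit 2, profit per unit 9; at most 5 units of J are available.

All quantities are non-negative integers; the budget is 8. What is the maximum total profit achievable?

38

B has the best ratio (10/2); taking only B gives at most 2×10 = 20 (stopped by the supply cap of 2).
Mixing does better — 2×B and 2×J: cost 8 ≤ 8, profit 2·10 + 2·9 = 38.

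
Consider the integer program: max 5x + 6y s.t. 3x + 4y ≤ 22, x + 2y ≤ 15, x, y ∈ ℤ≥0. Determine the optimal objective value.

(x,y)=(6,1): 3·6+4·1=22≤22, 1·6+2·1=8≤15, objective 36.
(x,y)=(7,0): 3·7+4·0=21≤22, 1·7+2·0=7≤15, objective 35.
(x,y)=(5,1): 3·5+4·1=19≤22, 1·5+2·1=7≤15, objective 31.
(x,y)=(6,0): 3·6+4·0=18≤22, 1·6+2·0=6≤15, objective 30.
Maximum is 36 at (x,y)=(6,1).

36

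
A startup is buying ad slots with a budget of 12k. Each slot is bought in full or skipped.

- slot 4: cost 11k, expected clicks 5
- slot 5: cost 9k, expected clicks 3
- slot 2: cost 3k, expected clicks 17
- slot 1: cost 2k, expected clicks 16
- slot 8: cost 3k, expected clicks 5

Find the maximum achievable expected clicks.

This is an integer program with binary decision variables.
Allowing fractional choices, the relaxed optimum would be about 39.8, but ad slots are indivisible.
slot 2 + slot 1 + slot 8: cost 3 + 2 + 3 = 8 ≤ 12, expected clicks 17 + 16 + 5 = 38.
slot 2 + slot 1: cost 3 + 2 = 5 ≤ 12, expected clicks 17 + 16 = 33.
slot 2 + slot 8: cost 3 + 3 = 6 ≤ 12, expected clicks 17 + 5 = 22.
Best is slot 2, slot 1, and slot 8 with total expected clicks 38.

38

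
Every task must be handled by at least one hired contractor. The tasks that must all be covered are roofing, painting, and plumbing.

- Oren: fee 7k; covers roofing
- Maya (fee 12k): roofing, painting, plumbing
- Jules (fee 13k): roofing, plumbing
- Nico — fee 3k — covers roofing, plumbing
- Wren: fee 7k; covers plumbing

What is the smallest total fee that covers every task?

12

Maya alone covers roofing, painting, plumbing — every task.
Total fee: 12.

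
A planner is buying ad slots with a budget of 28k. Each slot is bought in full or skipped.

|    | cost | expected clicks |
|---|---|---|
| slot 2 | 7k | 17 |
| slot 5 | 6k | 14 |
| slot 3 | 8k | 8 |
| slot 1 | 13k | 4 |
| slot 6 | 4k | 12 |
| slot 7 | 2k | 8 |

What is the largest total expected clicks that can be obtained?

This is an integer program with binary decision variables.
Take slot 2, slot 5, slot 3, slot 6, and slot 7: cost 7 + 6 + 8 + 4 + 2 = 27 ≤ 28, expected clicks 17 + 14 + 8 + 12 + 8 = 59.
No other feasible combination does better.

59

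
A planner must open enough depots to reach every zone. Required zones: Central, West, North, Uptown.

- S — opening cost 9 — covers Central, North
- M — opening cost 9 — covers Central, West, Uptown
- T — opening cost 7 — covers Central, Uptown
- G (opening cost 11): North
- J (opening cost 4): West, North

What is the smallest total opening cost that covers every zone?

Choose T and J: together they cover Central, West, North, Uptown — every zone.
Total opening cost: 7 + 4 = 11.
No cover costs less than 11.

11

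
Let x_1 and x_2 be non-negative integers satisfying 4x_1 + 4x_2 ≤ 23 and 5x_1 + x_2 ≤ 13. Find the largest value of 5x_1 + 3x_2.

19

(x_1,x_2)=(2,3): 4·2+4·3=20≤23, 5·2+1·3=13≤13, objective 19.
(x_1,x_2)=(1,4): 4·1+4·4=20≤23, 5·1+1·4=9≤13, objective 17.
(x_1,x_2)=(2,2): 4·2+4·2=16≤23, 5·2+1·2=12≤13, objective 16.
(x_1,x_2)=(1,3): 4·1+4·3=16≤23, 5·1+1·3=8≤13, objective 14.
The best lattice point is (2,3), giving 19.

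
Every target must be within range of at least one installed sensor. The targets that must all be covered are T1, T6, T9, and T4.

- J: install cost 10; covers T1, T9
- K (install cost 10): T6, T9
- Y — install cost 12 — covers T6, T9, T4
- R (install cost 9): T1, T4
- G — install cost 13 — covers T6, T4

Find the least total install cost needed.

19

Choose K and R: together they cover T1, T6, T9, T4 — every target.
Total install cost: 10 + 9 = 19.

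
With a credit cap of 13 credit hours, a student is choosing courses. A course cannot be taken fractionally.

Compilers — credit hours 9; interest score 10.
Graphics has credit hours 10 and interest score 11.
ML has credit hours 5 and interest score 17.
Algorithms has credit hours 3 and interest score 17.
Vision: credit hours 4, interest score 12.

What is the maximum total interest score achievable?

Treat it as a binary knapsack problem.
Allowing fractional choices, the relaxed optimum would be about 47.1, but courses are indivisible.
ML + Algorithms + Vision: credit hours 5 + 3 + 4 = 12 ≤ 13, interest score 17 + 17 + 12 = 46.
ML + Algorithms: credit hours 5 + 3 = 8 ≤ 13, interest score 17 + 17 = 34.
Best is ML, Algorithms, and Vision with total interest score 46.

46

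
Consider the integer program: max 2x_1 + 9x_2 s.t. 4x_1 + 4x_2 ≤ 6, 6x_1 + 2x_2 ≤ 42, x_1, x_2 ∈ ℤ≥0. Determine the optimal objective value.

(x_1,x_2)=(0,1): 4·0+4·1=4≤6, 6·0+2·1=2≤42, objective 9.
(x_1,x_2)=(1,0): 4·1+4·0=4≤6, 6·1+2·0=6≤42, objective 2.
(x_1,x_2)=(0,0): 4·0+4·0=0≤6, 6·0+2·0=0≤42, objective 0.
No feasible integer point exceeds 9.

9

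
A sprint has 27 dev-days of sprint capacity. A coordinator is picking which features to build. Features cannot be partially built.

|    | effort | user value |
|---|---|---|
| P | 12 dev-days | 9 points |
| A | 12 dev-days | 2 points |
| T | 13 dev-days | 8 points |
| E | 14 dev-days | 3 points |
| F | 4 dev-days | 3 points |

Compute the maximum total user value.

Take P and T: effort 12 + 13 = 25 ≤ 27, user value 9 + 8 = 17.
No other feasible combination does better.

17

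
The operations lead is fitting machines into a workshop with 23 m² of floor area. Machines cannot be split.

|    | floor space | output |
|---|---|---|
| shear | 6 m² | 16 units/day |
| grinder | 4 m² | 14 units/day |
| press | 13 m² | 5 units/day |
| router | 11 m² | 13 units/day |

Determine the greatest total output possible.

shear + grinder + press: floor space 6 + 4 + 13 = 23 ≤ 23, output 16 + 14 + 5 = 35.
shear + grinder + router: floor space 6 + 4 + 11 = 21 ≤ 23, output 16 + 14 + 13 = 43.
Best is shear, grinder, and router with total output 43.

43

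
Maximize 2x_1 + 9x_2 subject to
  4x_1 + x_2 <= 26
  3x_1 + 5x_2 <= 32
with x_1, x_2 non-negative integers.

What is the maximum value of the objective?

54

The continuous relaxation peaks at (0, 6.4) with value 57.60; rounding to a feasible lattice point costs some objective.
(x_1,x_2)=(0,6) is feasible, giving 54.
(x_1,x_2)=(1,5) is feasible, giving 47.
(x_1,x_2)=(0,5) is feasible, giving 45.
No feasible integer point exceeds 54.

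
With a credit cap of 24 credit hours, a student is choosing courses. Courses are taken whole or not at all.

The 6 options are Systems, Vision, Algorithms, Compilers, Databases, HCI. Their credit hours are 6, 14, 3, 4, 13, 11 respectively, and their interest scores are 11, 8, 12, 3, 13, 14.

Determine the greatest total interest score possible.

Systems + Algorithms + Compilers + HCI: credit hours 6 + 3 + 4 + 11 = 24 ≤ 24, interest score 11 + 12 + 3 + 14 = 40.
Systems + Algorithms + HCI: credit hours 6 + 3 + 11 = 20 ≤ 24, interest score 11 + 12 + 14 = 37.
Best is Systems, Algorithms, Compilers, and HCI with total interest score 40.

40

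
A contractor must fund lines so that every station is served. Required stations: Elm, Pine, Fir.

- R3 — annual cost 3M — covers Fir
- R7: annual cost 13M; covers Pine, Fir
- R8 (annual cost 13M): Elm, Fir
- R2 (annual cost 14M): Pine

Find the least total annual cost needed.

26

The greedy cost-per-new-station heuristic would pick R3, R7, and R8 for 29, but a cheaper cover exists.
Choose R7 and R8: together they cover Elm, Pine, Fir — every station.
Total annual cost: 13 + 13 = 26.
No cover costs less than 26.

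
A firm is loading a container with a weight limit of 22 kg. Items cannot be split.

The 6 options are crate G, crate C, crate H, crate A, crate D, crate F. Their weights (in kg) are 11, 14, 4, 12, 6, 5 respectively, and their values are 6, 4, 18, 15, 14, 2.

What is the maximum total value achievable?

47

This is a 0-1 knapsack instance.
Take crate H, crate A, and crate D: weight 4 + 12 + 6 = 22 ≤ 22, value 18 + 15 + 14 = 47.
No other feasible combination does better.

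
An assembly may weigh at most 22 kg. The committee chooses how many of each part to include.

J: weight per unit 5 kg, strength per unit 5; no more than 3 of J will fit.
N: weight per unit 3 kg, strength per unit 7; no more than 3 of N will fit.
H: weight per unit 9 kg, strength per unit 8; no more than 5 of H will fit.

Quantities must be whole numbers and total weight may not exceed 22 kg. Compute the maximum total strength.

N has the best ratio (7/3); taking only N gives at most 3×7 = 21 (stopped by the supply cap of 3).
Mixing does better — 2×J and 3×N: weight 19 ≤ 22, strength 2·5 + 3·7 = 31.

31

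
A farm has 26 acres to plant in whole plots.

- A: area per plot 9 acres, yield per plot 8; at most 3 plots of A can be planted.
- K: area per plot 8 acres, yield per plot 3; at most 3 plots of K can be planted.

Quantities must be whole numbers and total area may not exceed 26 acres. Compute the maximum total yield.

19

This is a bounded integer knapsack.
A has the best ratio (8/9); taking only A gives at most 2×8 = 16 (stopped by the area limit).
Mixing does better — 2×A and 1×K: area 26 ≤ 26, yield 2·8 + 1·3 = 19.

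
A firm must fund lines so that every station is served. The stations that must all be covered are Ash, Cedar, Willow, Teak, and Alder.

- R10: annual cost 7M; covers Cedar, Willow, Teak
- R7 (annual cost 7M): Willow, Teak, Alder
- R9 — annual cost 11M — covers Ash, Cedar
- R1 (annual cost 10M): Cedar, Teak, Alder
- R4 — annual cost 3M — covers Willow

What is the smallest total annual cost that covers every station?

The greedy cost-per-new-station heuristic would pick R10, R7, and R9 for 25, but a cheaper cover exists.
Choose R7 and R9: together they cover Ash, Cedar, Willow, Teak, Alder — every station.
Total annual cost: 7 + 11 = 18.
No cover costs less than 18.

18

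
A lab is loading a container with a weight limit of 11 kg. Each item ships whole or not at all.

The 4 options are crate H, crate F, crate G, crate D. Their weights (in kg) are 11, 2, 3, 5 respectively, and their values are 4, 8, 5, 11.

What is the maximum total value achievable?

24

This is a 0-1 knapsack instance.
Allowing fractional choices, the relaxed optimum would be about 24.4, but items are indivisible.
crate F + crate D: weight 2 + 5 = 7 ≤ 11, value 8 + 11 = 19.
crate G + crate D: weight 3 + 5 = 8 ≤ 11, value 5 + 11 = 16.
crate F + crate G + crate D: weight 2 + 3 + 5 = 10 ≤ 11, value 8 + 5 + 11 = 24.
Best is crate F, crate G, and crate D with total value 24.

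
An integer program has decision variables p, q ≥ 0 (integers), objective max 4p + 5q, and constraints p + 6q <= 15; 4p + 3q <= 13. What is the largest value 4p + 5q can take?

(p,q)=(1,2): 1·1+6·2=13≤15, 4·1+3·2=10≤13, objective 14.
(p,q)=(2,1): 1·2+6·1=8≤15, 4·2+3·1=11≤13, objective 13.
The best lattice point is (1,2), giving 14.

14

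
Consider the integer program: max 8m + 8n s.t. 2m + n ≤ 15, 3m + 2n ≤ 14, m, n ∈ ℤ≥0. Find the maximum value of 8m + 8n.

56

(m,n)=(0,7) is feasible, giving 56.
(m,n)=(0,6) is feasible, giving 48.
No feasible integer point exceeds 56.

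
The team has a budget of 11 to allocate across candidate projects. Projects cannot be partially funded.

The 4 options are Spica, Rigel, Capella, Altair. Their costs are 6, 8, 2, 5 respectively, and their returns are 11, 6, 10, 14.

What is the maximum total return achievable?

Allowing fractional choices, the relaxed optimum would be about 31.3, but projects are indivisible.
Capella + Altair: cost 2 + 5 = 7 ≤ 11, return 10 + 14 = 24.
Spica + Altair: cost 6 + 5 = 11 ≤ 11, return 11 + 14 = 25.
Spica + Capella: cost 6 + 2 = 8 ≤ 11, return 11 + 10 = 21.
Best is Spica and Altair with total return 25.

25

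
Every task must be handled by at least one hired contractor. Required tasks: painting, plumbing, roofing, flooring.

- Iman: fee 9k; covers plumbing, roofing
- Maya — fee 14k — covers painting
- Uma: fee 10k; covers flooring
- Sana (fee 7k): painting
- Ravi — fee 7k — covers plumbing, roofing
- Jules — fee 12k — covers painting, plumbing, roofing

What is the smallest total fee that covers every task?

Choose Uma and Jules: together they cover painting, plumbing, roofing, flooring — every task.
Total fee: 10 + 12 = 22.

22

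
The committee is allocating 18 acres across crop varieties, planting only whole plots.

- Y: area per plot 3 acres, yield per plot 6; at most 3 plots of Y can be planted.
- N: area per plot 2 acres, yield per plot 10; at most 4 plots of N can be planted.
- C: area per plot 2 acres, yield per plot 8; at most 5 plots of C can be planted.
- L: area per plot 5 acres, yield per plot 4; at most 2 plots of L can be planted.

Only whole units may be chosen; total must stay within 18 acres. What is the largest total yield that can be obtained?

80

This is a bounded integer knapsack.
N has the best ratio (10/2); taking only N gives at most 4×10 = 40 (stopped by the supply cap of 4).
Mixing does better — 4×N and 5×C: area 18 ≤ 18, yield 4·10 + 5·8 = 80.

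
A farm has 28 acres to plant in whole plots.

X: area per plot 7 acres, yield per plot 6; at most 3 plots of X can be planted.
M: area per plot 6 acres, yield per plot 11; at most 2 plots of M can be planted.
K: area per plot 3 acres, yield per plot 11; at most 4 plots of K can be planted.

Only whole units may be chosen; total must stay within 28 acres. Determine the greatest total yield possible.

66

This is a bounded integer knapsack.
Take 2×M and 4×K: area 24 ≤ 28, yield 2·11 + 4·11 = 66.
K has the best ratio (11/3) and is taken to its limit of 4; remaining capacity is filled optimally with the others.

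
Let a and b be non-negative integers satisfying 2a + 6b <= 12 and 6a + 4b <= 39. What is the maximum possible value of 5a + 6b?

30

(a,b)=(6,0): 2·6+6·0=12≤12, 6·6+4·0=36≤39, objective 30.
(a,b)=(5,0): 2·5+6·0=10≤12, 6·5+4·0=30≤39, objective 25.
The best lattice point is (6,0), giving 30.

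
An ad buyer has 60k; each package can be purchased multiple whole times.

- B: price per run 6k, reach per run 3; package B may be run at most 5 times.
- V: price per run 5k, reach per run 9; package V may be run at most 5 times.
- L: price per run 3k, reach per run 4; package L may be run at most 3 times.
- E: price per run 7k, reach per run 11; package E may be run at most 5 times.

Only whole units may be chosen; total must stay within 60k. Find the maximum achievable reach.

100

This is a bounded integer knapsack.
V has the best ratio (9/5); taking only V gives at most 5×9 = 45 (stopped by the supply cap of 5).
Mixing does better — 5×V and 5×E: price 60 ≤ 60, reach 5·9 + 5·11 = 100.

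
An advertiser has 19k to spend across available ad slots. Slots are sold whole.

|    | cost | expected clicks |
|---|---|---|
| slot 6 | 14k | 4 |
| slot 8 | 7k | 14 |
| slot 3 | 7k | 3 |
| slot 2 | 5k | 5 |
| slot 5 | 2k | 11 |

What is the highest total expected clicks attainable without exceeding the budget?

30

Take slot 8, slot 2, and slot 5: cost 7 + 5 + 2 = 14 ≤ 19, expected clicks 14 + 5 + 11 = 30.
No other feasible combination does better.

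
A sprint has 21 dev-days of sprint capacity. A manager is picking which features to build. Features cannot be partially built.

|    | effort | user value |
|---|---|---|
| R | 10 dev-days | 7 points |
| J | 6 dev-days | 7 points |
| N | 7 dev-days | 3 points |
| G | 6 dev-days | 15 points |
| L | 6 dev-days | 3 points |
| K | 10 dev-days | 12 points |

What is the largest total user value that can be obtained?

27

This is an integer program with binary decision variables.
G + K: effort 6 + 10 = 16 ≤ 21, user value 15 + 12 = 27.
J + N + G: effort 6 + 7 + 6 = 19 ≤ 21, user value 7 + 3 + 15 = 25.
J + G + L: effort 6 + 6 + 6 = 18 ≤ 21, user value 7 + 15 + 3 = 25.
Best is G and K with total user value 27.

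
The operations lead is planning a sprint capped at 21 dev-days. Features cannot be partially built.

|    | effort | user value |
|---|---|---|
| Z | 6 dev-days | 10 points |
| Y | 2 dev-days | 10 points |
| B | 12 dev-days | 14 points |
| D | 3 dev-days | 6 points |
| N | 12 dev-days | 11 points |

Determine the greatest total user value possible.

34

Y + B + D: effort 2 + 12 + 3 = 17 ≤ 21, user value 10 + 14 + 6 = 30.
Z + Y + N: effort 6 + 2 + 12 = 20 ≤ 21, user value 10 + 10 + 11 = 31.
Z + Y + B: effort 6 + 2 + 12 = 20 ≤ 21, user value 10 + 10 + 14 = 34.
Best is Z, Y, and B with total user value 34.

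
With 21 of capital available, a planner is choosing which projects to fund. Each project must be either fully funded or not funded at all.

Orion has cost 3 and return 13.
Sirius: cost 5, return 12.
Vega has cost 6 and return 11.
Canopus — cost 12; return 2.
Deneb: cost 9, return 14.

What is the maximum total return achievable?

39

Allowing fractional choices, the relaxed optimum would be about 46.9, but projects are indivisible.
Orion + Sirius + Deneb: cost 3 + 5 + 9 = 17 ≤ 21, return 13 + 12 + 14 = 39.
Sirius + Vega + Deneb: cost 5 + 6 + 9 = 20 ≤ 21, return 12 + 11 + 14 = 37.
Orion + Vega + Deneb: cost 3 + 6 + 9 = 18 ≤ 21, return 13 + 11 + 14 = 38.
Best is Orion, Sirius, and Deneb with total return 39.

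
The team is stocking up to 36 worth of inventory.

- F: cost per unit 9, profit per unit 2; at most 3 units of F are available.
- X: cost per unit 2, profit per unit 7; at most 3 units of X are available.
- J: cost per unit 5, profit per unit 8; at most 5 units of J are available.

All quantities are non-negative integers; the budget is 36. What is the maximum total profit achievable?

61

3×X and 5×J: cost 31 ≤ 36, profit 3·7 + 5·8 = 61.
1×F, 3×X, and 4×J: cost 35 ≤ 36, profit 1·2 + 3·7 + 4·8 = 55.
Best is 61.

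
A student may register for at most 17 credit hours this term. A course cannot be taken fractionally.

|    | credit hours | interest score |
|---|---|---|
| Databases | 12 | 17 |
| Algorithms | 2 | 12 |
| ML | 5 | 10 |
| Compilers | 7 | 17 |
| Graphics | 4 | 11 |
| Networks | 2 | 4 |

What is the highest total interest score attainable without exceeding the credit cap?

44

Algorithms + Compilers + Graphics + Networks: credit hours 2 + 7 + 4 + 2 = 15 ≤ 17, interest score 12 + 17 + 11 + 4 = 44.
Algorithms + ML + Compilers + Networks: credit hours 2 + 5 + 7 + 2 = 16 ≤ 17, interest score 12 + 10 + 17 + 4 = 43.
Algorithms + Compilers + Graphics: credit hours 2 + 7 + 4 = 13 ≤ 17, interest score 12 + 17 + 11 = 40.
Best is Algorithms, Compilers, Graphics, and Networks with total interest score 44.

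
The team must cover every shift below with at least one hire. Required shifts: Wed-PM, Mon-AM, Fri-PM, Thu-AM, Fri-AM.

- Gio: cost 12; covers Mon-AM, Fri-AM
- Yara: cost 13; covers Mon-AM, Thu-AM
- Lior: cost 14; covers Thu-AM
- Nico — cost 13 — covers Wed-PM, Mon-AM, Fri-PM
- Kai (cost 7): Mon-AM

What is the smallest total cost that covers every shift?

38

Choose Gio, Yara, and Nico: together they cover Wed-PM, Mon-AM, Fri-PM, Thu-AM, Fri-AM — every shift.
Total cost: 12 + 13 + 13 = 38.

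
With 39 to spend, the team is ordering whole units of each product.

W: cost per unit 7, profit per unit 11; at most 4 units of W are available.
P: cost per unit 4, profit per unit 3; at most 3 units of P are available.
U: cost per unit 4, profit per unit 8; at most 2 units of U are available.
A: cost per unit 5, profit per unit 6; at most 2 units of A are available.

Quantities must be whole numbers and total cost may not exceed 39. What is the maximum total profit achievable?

This is a bounded integer knapsack.
U has the best ratio (8/4); taking only U gives at most 2×8 = 16 (stopped by the supply cap of 2).
Mixing does better — 3×W, 2×U, and 2×A: cost 39 ≤ 39, profit 3·11 + 2·8 + 2·6 = 61.

61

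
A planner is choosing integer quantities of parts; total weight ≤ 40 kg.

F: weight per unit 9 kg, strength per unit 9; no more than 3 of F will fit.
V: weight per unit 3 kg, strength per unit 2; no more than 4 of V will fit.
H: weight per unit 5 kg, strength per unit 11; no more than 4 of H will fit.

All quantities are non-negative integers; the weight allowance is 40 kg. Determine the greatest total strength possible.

62

This is a bounded integer knapsack.
2×F and 4×H: weight 38 ≤ 40, strength 2·9 + 4·11 = 62.
1×F, 3×V, and 4×H: weight 38 ≤ 40, strength 1·9 + 3·2 + 4·11 = 59.
Best is 62.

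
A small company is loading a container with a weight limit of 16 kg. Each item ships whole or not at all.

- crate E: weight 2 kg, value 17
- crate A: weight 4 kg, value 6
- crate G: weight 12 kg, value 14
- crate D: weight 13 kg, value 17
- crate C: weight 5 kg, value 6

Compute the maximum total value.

Take crate E and crate D: weight 2 + 13 = 15 ≤ 16, value 17 + 17 = 34.
No other feasible combination does better.

34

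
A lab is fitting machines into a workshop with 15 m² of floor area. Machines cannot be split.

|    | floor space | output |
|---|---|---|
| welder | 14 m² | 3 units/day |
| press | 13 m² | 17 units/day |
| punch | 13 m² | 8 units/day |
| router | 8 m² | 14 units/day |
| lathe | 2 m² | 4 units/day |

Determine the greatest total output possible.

21

router + lathe: floor space 8 + 2 = 10 ≤ 15, output 14 + 4 = 18.
press + lathe: floor space 13 + 2 = 15 ≤ 15, output 17 + 4 = 21.
Best is press and lathe with total output 21.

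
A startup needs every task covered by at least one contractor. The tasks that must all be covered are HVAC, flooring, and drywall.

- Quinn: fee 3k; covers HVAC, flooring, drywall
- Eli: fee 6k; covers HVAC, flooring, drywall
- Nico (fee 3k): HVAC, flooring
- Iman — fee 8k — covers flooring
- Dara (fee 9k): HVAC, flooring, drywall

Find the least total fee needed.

3

Quinn alone covers HVAC, flooring, drywall — every task.
Total fee: 3.
No cover costs less than 3.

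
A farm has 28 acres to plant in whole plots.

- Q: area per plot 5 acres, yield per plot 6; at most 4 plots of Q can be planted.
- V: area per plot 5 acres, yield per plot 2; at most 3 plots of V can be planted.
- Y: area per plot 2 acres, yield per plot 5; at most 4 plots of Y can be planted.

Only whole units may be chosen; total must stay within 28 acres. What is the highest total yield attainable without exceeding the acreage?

Y has the best ratio (5/2); taking only Y gives at most 4×5 = 20 (stopped by the supply cap of 4).
Mixing does better — 4×Q and 4×Y: area 28 ≤ 28, yield 4·6 + 4·5 = 44.

44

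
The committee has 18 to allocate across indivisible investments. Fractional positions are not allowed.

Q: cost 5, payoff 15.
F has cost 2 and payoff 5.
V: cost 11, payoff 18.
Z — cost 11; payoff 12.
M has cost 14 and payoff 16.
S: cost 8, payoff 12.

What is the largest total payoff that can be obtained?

38

Take Q, F, and V: cost 5 + 2 + 11 = 18 ≤ 18, payoff 15 + 5 + 18 = 38.
No other feasible combination does better.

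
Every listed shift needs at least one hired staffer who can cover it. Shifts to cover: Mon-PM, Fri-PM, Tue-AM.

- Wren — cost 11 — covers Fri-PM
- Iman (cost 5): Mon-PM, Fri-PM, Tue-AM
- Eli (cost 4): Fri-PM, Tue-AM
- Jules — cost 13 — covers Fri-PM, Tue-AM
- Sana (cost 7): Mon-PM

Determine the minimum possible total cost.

5

Iman alone covers Mon-PM, Fri-PM, Tue-AM — every shift.
Total cost: 5.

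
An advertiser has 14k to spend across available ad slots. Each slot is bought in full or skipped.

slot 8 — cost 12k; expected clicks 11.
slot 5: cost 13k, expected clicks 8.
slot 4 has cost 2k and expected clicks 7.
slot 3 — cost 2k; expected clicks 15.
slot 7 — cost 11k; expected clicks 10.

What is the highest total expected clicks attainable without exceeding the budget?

Treat it as a binary knapsack problem.
slot 3 + slot 7: cost 2 + 11 = 13 ≤ 14, expected clicks 15 + 10 = 25.
slot 4 + slot 3: cost 2 + 2 = 4 ≤ 14, expected clicks 7 + 15 = 22.
slot 8 + slot 3: cost 12 + 2 = 14 ≤ 14, expected clicks 11 + 15 = 26.
Best is slot 8 and slot 3 with total expected clicks 26.

26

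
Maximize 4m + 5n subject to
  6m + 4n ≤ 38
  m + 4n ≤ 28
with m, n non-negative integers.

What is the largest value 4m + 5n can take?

The continuous relaxation peaks at (2, 6.5) with value 40.50; rounding to a feasible lattice point costs some objective.
(m,n)=(2,6) is feasible, giving 38.
(m,n)=(3,5) is feasible, giving 37.
The best lattice point is (2,6), giving 38.

38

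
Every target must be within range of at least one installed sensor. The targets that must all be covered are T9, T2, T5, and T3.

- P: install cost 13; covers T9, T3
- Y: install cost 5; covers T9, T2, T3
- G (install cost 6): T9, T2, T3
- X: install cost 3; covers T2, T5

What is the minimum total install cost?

This is an integer covering problem.
Choose Y and X: together they cover T9, T2, T5, T3 — every target.
Total install cost: 5 + 3 = 8.

8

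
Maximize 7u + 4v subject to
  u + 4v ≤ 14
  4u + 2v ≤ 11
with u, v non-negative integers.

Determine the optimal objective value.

19

The continuous relaxation peaks at (1.14, 3.21) with value 20.86; rounding to a feasible lattice point costs some objective.
(u,v)=(1,3): 1·1+4·3=13≤14, 4·1+2·3=10≤11, objective 19.
(u,v)=(1,2): 1·1+4·2=9≤14, 4·1+2·2=8≤11, objective 15.
(u,v)=(0,3): 1·0+4·3=12≤14, 4·0+2·3=6≤11, objective 12.
Maximum is 19 at (u,v)=(1,3).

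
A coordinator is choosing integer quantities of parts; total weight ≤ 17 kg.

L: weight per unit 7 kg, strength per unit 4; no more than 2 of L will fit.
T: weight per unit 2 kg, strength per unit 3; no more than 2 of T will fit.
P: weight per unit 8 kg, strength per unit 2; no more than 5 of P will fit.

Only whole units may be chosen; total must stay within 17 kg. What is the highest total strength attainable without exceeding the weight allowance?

11

This is a bounded integer knapsack.
Take 2×L and 1×T: weight 16 ≤ 17, strength 2·4 + 1·3 = 11.
No other integer combination yields more.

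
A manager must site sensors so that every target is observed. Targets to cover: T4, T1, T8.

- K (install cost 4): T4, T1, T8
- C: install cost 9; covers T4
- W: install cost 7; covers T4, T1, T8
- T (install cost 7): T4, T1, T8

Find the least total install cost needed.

4

K alone covers T4, T1, T8 — every target.
Total install cost: 4.
No cover costs less than 4.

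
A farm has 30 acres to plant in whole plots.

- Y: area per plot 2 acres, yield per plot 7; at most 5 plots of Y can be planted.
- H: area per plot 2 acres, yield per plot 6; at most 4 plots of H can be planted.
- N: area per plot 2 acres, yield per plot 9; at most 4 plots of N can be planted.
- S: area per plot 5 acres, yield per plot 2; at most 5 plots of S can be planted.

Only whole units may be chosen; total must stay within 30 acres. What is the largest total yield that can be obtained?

N has the best ratio (9/2); taking only N gives at most 4×9 = 36 (stopped by the supply cap of 4).
Mixing does better — 5×Y, 4×H, and 4×N: area 26 ≤ 30, yield 5·7 + 4·6 + 4·9 = 95.

95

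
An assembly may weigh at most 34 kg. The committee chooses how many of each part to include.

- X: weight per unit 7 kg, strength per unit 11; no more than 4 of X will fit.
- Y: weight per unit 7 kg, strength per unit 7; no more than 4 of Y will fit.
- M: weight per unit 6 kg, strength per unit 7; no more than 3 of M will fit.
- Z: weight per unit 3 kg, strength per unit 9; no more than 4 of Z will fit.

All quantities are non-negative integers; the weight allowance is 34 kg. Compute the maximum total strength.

This is a bounded integer knapsack.
2×X, 1×M, and 4×Z: weight 32 ≤ 34, strength 2·11 + 1·7 + 4·9 = 65.
3×X and 4×Z: weight 33 ≤ 34, strength 3·11 + 4·9 = 69.
Best is 69.

69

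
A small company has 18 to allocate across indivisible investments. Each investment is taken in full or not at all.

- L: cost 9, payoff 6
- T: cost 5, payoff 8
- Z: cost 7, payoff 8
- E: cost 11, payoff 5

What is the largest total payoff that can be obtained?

Allowing fractional choices, the relaxed optimum would be about 20.0, but investments are indivisible.
L + T: cost 9 + 5 = 14 ≤ 18, payoff 6 + 8 = 14.
T + Z: cost 5 + 7 = 12 ≤ 18, payoff 8 + 8 = 16.
L + Z: cost 9 + 7 = 16 ≤ 18, payoff 6 + 8 = 14.
Best is T and Z with total payoff 16.

16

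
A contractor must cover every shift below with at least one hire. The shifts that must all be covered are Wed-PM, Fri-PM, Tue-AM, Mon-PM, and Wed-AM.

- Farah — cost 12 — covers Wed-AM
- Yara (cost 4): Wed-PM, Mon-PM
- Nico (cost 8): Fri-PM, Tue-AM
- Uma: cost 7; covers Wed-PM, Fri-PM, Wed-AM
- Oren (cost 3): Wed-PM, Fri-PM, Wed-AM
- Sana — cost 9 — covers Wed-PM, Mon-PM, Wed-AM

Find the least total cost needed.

Choose Yara, Nico, and Oren: together they cover Wed-PM, Fri-PM, Tue-AM, Mon-PM, Wed-AM — every shift.
Total cost: 4 + 8 + 3 = 15.
No cover costs less than 15.

15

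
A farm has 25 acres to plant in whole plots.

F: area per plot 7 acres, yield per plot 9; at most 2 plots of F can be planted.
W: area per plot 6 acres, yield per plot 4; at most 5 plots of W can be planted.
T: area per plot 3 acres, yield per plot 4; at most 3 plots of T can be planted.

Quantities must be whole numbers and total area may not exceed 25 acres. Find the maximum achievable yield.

This is a bounded integer knapsack.
T has the best ratio (4/3); taking only T gives at most 3×4 = 12 (stopped by the supply cap of 3).
Mixing does better — 2×F and 3×T: area 23 ≤ 25, yield 2·9 + 3·4 = 30.

30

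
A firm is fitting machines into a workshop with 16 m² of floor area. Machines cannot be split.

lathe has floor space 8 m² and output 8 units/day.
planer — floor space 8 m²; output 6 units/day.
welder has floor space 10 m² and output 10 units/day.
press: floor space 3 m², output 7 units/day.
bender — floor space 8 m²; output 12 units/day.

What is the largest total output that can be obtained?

This is a 0-1 knapsack instance.
press + bender: floor space 3 + 8 = 11 ≤ 16, output 7 + 12 = 19.
lathe + bender: floor space 8 + 8 = 16 ≤ 16, output 8 + 12 = 20.
Best is lathe and bender with total output 20.

20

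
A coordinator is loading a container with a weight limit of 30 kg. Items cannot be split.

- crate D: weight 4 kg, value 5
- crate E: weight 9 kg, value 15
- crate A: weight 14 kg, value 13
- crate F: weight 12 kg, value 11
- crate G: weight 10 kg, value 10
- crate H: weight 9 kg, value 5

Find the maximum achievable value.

33

Allowing fractional choices, the relaxed optimum would be about 36.5, but items are indivisible.
crate D + crate E + crate A: weight 4 + 9 + 14 = 27 ≤ 30, value 5 + 15 + 13 = 33.
crate D + crate E + crate F: weight 4 + 9 + 12 = 25 ≤ 30, value 5 + 15 + 11 = 31.
crate E + crate F + crate H: weight 9 + 12 + 9 = 30 ≤ 30, value 15 + 11 + 5 = 31.
Best is crate D, crate E, and crate A with total value 33.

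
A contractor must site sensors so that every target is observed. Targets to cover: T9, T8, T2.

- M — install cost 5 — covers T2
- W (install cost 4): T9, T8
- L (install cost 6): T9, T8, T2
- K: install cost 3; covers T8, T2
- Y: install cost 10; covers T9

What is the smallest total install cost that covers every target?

6

The greedy cost-per-new-target heuristic would pick K and W for 7, but a cheaper cover exists.
L alone covers T9, T8, T2 — every target.
Total install cost: 6.
No cover costs less than 6.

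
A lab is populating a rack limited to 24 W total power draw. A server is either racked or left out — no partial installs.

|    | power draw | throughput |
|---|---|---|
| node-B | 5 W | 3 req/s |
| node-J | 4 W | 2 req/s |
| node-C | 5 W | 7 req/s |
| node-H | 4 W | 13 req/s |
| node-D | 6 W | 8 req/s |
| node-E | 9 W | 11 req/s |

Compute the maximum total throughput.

39

node-B + node-H + node-D + node-E: power draw 5 + 4 + 6 + 9 = 24 ≤ 24, throughput 3 + 13 + 8 + 11 = 35.
node-C + node-H + node-D + node-E: power draw 5 + 4 + 6 + 9 = 24 ≤ 24, throughput 7 + 13 + 8 + 11 = 39.
node-B + node-C + node-H + node-E: power draw 5 + 5 + 4 + 9 = 23 ≤ 24, throughput 3 + 7 + 13 + 11 = 34.
Best is node-C, node-H, node-D, and node-E with total throughput 39.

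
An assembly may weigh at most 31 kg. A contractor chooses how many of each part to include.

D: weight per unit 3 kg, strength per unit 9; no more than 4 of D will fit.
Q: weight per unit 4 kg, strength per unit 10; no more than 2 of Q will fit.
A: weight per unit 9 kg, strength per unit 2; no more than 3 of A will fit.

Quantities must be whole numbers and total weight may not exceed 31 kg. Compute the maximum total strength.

58

This is a bounded integer knapsack.
D has the best ratio (9/3); taking only D gives at most 4×9 = 36 (stopped by the supply cap of 4).
Mixing does better — 4×D, 2×Q, and 1×A: weight 29 ≤ 31, strength 4·9 + 2·10 + 1·2 = 58.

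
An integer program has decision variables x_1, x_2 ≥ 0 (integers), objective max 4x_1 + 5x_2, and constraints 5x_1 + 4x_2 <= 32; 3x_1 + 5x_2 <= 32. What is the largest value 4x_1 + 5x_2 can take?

Relaxing integrality, the LP optimum is 34.46 at (x_1,x_2) = (2.46, 4.92), which is not an integer point.
(x_1,x_2)=(2,5): 5·2+4·5=30≤32, 3·2+5·5=31≤32, objective 33.
(x_1,x_2)=(3,4): 5·3+4·4=31≤32, 3·3+5·4=29≤32, objective 32.
(x_1,x_2)=(1,5): 5·1+4·5=25≤32, 3·1+5·5=28≤32, objective 29.
No feasible integer point exceeds 33.

33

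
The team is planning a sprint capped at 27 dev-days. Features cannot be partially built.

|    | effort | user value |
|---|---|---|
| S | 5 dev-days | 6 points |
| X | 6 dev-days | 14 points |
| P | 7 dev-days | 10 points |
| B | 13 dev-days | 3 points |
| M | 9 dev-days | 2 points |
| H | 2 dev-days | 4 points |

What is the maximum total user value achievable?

S + X + P + M: effort 5 + 6 + 7 + 9 = 27 ≤ 27, user value 6 + 14 + 10 + 2 = 32.
S + X + P + H: effort 5 + 6 + 7 + 2 = 20 ≤ 27, user value 6 + 14 + 10 + 4 = 34.
Best is S, X, P, and H with total user value 34.

34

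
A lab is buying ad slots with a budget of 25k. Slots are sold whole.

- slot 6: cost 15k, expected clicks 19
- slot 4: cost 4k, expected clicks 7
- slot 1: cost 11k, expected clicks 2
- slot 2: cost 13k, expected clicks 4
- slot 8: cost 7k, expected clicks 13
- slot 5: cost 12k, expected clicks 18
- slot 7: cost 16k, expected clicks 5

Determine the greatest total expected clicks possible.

Allowing fractional choices, the relaxed optimum would be about 40.5, but ad slots are indivisible.
slot 6 + slot 8: cost 15 + 7 = 22 ≤ 25, expected clicks 19 + 13 = 32.
slot 8 + slot 5: cost 7 + 12 = 19 ≤ 25, expected clicks 13 + 18 = 31.
slot 4 + slot 8 + slot 5: cost 4 + 7 + 12 = 23 ≤ 25, expected clicks 7 + 13 + 18 = 38.
Best is slot 4, slot 8, and slot 5 with total expected clicks 38.

38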